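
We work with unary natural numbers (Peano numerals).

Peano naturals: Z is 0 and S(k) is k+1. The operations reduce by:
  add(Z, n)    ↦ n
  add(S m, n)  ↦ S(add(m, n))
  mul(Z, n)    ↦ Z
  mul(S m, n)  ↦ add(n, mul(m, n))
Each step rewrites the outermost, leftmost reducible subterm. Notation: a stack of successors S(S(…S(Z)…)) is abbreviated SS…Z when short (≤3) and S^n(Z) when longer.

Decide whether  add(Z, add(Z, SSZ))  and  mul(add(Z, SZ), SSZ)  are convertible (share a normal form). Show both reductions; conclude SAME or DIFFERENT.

Answer: SAME — A ⇓ SSZ, B ⇓ SSZ

Derivation:
Term A:
  start: add(Z, add(Z, SSZ))
  [1] add(Z, SSZ)
  [2] SSZ

Term B:
  start: mul(add(Z, SZ), SSZ)
  [1] mul(SZ, SSZ)
  [2] add(SSZ, mul(Z, SSZ))
  [3] S(add(SZ, mul(Z, SSZ)))
  [4] S(S(add(Z, mul(Z, SSZ))))
  [5] S(S(mul(Z, SSZ)))
  [6] SSZ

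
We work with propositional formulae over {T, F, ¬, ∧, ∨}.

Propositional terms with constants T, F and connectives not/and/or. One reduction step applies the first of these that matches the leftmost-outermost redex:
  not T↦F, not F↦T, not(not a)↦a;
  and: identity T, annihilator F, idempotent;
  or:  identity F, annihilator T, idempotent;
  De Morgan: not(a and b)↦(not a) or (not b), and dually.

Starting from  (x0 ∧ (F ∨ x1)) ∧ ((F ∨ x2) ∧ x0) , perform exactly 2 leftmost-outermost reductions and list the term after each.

  start: (x0 ∧ (F ∨ x1)) ∧ ((F ∨ x2) ∧ x0)
  →1  (x0 ∧ x1) ∧ ((F ∨ x2) ∧ x0)
  →2  (x0 ∧ x1) ∧ (x2 ∧ x0)

Answer: after 2 steps: (x0 ∧ x1) ∧ (x2 ∧ x0)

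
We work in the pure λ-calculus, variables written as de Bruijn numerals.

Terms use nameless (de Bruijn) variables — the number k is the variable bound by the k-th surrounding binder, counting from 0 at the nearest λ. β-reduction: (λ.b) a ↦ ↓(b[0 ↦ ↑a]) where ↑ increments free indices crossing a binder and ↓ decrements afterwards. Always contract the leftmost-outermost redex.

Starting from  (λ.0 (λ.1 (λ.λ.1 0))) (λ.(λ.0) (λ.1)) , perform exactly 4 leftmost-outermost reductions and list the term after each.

  start: (λ.0 (λ.1 (λ.λ.1 0))) (λ.(λ.0) (λ.1))
  step 1: (λ.(λ.0) (λ.1)) (λ.(λ.(λ.0) (λ.1)) (λ.λ.1 0))
  step 2: (λ.0) (λ.λ.(λ.(λ.0) (λ.1)) (λ.λ.1 0))
  step 3: λ.λ.(λ.(λ.0) (λ.1)) (λ.λ.1 0)
  step 4: λ.λ.(λ.0) (λ.λ.λ.1 0)

Answer: after 4 steps: λ.λ.(λ.0) (λ.λ.λ.1 0)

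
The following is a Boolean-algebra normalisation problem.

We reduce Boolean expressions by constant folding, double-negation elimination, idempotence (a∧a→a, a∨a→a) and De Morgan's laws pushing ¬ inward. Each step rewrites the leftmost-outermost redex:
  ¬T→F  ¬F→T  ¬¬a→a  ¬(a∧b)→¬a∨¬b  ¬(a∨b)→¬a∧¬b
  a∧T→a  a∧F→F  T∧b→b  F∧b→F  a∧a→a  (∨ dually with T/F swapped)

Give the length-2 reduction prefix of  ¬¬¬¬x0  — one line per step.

Answer: after 2 steps: x0

Reduction:
  start: ¬¬¬¬x0
  step 1: ¬¬x0
  step 2: x0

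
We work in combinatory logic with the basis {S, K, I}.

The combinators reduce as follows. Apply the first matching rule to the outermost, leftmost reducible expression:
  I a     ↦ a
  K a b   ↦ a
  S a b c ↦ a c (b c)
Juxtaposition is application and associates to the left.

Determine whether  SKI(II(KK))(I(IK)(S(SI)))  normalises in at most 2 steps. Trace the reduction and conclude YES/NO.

  start: SKI(II(KK))(I(IK)(S(SI)))
  →1  K(II(KK))(I(II(KK)))(I(IK)(S(SI)))
  →2  II(KK)(I(IK)(S(SI)))

Answer: NO — after 2 steps the term is II(KK)(I(IK)(S(SI))), not yet normal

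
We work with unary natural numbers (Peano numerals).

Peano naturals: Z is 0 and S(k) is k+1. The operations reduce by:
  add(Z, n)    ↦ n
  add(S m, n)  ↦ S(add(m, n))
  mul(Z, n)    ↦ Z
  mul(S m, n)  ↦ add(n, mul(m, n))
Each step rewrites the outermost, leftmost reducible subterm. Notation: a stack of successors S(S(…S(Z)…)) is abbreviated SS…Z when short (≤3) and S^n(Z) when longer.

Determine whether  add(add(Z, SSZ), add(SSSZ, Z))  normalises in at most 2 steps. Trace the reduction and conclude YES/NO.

Answer: NO — after 2 steps the term is S(add(SZ, add(SSSZ, Z))), not yet normal

Working:
  start: add(add(Z, SSZ), add(SSSZ, Z))
  →1  add(SSZ, add(SSSZ, Z))
  →2  S(add(SZ, add(SSSZ, Z)))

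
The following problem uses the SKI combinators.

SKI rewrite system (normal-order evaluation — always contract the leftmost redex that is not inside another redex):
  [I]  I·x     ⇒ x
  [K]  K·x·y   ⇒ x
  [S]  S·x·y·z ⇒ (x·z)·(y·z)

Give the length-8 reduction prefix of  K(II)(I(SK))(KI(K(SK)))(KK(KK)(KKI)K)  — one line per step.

  start: K(II)(I(SK))(KI(K(SK)))(KK(KK)(KKI)K)
  →1  II(KI(K(SK)))(KK(KK)(KKI)K)
  →2  I(KI(K(SK)))(KK(KK)(KKI)K)
  →3  KI(K(SK))(KK(KK)(KKI)K)
  →4  I(KK(KK)(KKI)K)
  →5  KK(KK)(KKI)K
  →6  K(KKI)K
  →7  KKI
  →8  K

Answer: after 8 steps: K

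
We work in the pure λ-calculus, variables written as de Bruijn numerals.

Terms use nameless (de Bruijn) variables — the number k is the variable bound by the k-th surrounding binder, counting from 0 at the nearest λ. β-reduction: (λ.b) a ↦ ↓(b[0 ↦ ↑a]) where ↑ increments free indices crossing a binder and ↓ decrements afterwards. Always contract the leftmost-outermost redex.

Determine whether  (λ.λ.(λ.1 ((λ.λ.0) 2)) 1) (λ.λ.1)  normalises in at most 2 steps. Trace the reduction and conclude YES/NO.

  start: (λ.λ.(λ.1 ((λ.λ.0) 2)) 1) (λ.λ.1)
  [1] λ.(λ.1 ((λ.λ.0) (λ.λ.1))) (λ.λ.1)
  [2] λ.0 ((λ.λ.0) (λ.λ.1))

Answer: NO — after 2 steps the term is λ.0 ((λ.λ.0) (λ.λ.1)), not yet normal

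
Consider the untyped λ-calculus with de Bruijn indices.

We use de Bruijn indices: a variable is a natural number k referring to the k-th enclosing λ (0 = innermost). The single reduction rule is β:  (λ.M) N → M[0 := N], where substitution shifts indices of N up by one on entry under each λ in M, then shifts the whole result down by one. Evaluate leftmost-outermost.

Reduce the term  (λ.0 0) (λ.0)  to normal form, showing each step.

Answer: normal form = λ.0  (in 2 steps)

Working:
  start: (λ.0 0) (λ.0)
  [1] (λ.0) (λ.0)
  [2] λ.0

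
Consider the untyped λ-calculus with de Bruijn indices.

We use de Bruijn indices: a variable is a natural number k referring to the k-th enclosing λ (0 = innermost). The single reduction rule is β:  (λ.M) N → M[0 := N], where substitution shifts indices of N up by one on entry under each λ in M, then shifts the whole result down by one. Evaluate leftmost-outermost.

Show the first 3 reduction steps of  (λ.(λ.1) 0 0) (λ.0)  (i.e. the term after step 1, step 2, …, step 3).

Answer: after 3 steps: λ.0

Working:
  start: (λ.(λ.1) 0 0) (λ.0)
  step 1: (λ.λ.0) (λ.0) (λ.0)
  step 2: (λ.0) (λ.0)
  step 3: λ.0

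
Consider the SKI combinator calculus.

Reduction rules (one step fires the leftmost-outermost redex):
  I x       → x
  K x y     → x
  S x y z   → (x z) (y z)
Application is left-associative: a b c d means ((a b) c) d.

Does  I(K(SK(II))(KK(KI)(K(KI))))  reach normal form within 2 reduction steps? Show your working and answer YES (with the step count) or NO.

  start: I(K(SK(II))(KK(KI)(K(KI))))
  step 1: K(SK(II))(KK(KI)(K(KI)))
  step 2: SK(II)

Answer: NO — after 2 steps the term is SK(II), not yet normal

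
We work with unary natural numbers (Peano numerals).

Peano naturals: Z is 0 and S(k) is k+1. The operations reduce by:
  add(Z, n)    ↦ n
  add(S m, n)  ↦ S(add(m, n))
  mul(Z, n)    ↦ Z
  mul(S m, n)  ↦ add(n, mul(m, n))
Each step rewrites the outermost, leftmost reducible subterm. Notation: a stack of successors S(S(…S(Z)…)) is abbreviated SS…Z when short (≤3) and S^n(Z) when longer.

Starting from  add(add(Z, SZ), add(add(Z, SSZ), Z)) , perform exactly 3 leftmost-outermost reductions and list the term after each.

  start: add(add(Z, SZ), add(add(Z, SSZ), Z))
  [1] add(SZ, add(add(Z, SSZ), Z))
  [2] S(add(Z, add(add(Z, SSZ), Z)))
  [3] S(add(add(Z, SSZ), Z))

Answer: after 3 steps: S(add(add(Z, SSZ), Z))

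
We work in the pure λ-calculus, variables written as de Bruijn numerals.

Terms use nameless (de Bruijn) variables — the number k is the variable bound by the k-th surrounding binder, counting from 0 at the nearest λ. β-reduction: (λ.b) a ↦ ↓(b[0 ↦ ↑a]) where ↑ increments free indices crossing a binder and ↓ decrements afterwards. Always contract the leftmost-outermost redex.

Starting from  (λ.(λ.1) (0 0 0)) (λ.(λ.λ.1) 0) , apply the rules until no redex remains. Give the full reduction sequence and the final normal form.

Answer: normal form = λ.λ.1  (in 3 steps)

Derivation:
  start: (λ.(λ.1) (0 0 0)) (λ.(λ.λ.1) 0)
  step 1: (λ.λ.(λ.λ.1) 0) ((λ.(λ.λ.1) 0) (λ.(λ.λ.1) 0) (λ.(λ.λ.1) 0))
  step 2: λ.(λ.λ.1) 0
  step 3: λ.λ.1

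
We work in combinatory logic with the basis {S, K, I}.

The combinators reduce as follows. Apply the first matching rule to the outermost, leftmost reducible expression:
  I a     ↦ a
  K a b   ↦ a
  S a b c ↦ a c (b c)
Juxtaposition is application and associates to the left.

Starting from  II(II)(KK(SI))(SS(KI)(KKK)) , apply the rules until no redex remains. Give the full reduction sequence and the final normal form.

Answer: normal form = K(SKI)  (in 8 steps)

Working:
  start: II(II)(KK(SI))(SS(KI)(KKK))
  →1  I(II)(KK(SI))(SS(KI)(KKK))
  →2  II(KK(SI))(SS(KI)(KKK))
  →3  I(KK(SI))(SS(KI)(KKK))
  →4  KK(SI)(SS(KI)(KKK))
  →5  K(SS(KI)(KKK))
  →6  K(S(KKK)(KI(KKK)))
  →7  K(SK(KI(KKK)))
  →8  K(SKI)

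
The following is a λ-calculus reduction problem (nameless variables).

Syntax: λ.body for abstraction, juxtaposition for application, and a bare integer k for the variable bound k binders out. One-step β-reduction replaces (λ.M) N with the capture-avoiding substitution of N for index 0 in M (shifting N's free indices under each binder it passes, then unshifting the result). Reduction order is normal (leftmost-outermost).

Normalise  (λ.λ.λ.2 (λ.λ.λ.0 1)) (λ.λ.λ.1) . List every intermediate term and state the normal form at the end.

Answer: normal form = λ.λ.λ.λ.1  (in 2 steps)

Working:
  start: (λ.λ.λ.2 (λ.λ.λ.0 1)) (λ.λ.λ.1)
  [1] λ.λ.(λ.λ.λ.1) (λ.λ.λ.0 1)
  [2] λ.λ.λ.λ.1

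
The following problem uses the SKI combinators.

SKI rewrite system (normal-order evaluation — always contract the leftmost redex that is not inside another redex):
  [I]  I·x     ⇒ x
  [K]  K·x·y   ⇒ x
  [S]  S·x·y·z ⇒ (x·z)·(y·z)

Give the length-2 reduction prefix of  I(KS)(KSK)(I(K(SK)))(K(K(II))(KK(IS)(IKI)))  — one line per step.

Answer: after 2 steps: S(I(K(SK)))(K(K(II))(KK(IS)(IKI)))

Reduction:
  start: I(KS)(KSK)(I(K(SK)))(K(K(II))(KK(IS)(IKI)))
  →1  KS(KSK)(I(K(SK)))(K(K(II))(KK(IS)(IKI)))
  →2  S(I(K(SK)))(K(K(II))(KK(IS)(IKI)))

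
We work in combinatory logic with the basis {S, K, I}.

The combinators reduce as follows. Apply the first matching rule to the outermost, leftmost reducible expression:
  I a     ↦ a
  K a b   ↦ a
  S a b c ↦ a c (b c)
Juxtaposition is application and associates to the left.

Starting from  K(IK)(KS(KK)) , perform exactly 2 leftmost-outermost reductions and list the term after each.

  start: K(IK)(KS(KK))
  [1] IK
  [2] K

Answer: after 2 steps: K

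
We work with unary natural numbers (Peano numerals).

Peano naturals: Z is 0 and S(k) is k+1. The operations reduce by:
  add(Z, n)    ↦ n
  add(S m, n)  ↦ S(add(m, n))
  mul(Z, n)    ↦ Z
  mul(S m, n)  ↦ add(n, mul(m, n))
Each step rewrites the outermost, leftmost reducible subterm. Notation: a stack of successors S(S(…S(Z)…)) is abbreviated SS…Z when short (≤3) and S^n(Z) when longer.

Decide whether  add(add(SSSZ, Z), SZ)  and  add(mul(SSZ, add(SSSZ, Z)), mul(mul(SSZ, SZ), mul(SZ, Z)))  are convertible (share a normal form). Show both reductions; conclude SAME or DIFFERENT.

Answer: DIFFERENT — A ⇓ S^4(Z), B ⇓ S^6(Z)

Derivation:
Term A:
  start: add(add(SSSZ, Z), SZ)
  [1] add(S(add(SSZ, Z)), SZ)
  [2] S(add(add(SSZ, Z), SZ))
  [3] S(add(S(add(SZ, Z)), SZ))
  [4] S(S(add(add(SZ, Z), SZ)))
  [5] S(S(add(S(add(Z, Z)), SZ)))
  [6] S(S(S(add(add(Z, Z), SZ))))
  [7] S(S(S(add(Z, SZ))))
  [8] S^4(Z)

Term B:
  start: add(mul(SSZ, add(SSSZ, Z)), mul(mul(SSZ, SZ), mul(SZ, Z)))
  [1] add(add(add(SSSZ, Z), mul(SZ, add(SSSZ, Z))), mul(mul(SSZ, SZ), mul(SZ, Z)))
  [2] add(add(S(add(SSZ, Z)), mul(SZ, add(SSSZ, Z))), mul(mul(SSZ, SZ), mul(SZ, Z)))
  [3] add(S(add(add(SSZ, Z), mul(SZ, add(SSSZ, Z)))), mul(mul(SSZ, SZ), mul(SZ, Z)))
  [4] S(add(add(add(SSZ, Z), mul(SZ, add(SSSZ, Z))), mul(mul(SSZ, SZ), mul(SZ, Z))))
  [5] S(add(add(S(add(SZ, Z)), mul(SZ, add(SSSZ, Z))), mul(mul(SSZ, SZ), mul(SZ, Z))))
  [6] S(add(S(add(add(SZ, Z), mul(SZ, add(SSSZ, Z)))), mul(mul(SSZ, SZ), mul(SZ, Z))))
  [7] S(S(add(add(add(SZ, Z), mul(SZ, add(SSSZ, Z))), mul(mul(SSZ, SZ), mul(SZ, Z)))))
  [8] S(S(add(add(S(add(Z, Z)), mul(SZ, add(SSSZ, Z))), mul(mul(SSZ, SZ), mul(SZ, Z)))))
  [9] S(S(add(S(add(add(Z, Z), mul(SZ, add(SSSZ, Z)))), mul(mul(SSZ, SZ), mul(SZ, Z)))))
  [10] S(S(S(add(add(add(Z, Z), mul(SZ, add(SSSZ, Z))), mul(mul(SSZ, SZ), mul(SZ, Z))))))
  [11] S(S(S(add(add(Z, mul(SZ, add(SSSZ, Z))), mul(mul(SSZ, SZ), mul(SZ, Z))))))
  [12] S(S(S(add(mul(SZ, add(SSSZ, Z)), mul(mul(SSZ, SZ), mul(SZ, Z))))))
  [13] S(S(S(add(add(add(SSSZ, Z), mul(Z, add(SSSZ, Z))), mul(mul(SSZ, SZ), mul(SZ, Z))))))
  [14] S(S(S(add(add(S(add(SSZ, Z)), mul(Z, add(SSSZ, Z))), mul(mul(SSZ, SZ), mul(SZ, Z))))))
  [15] S(S(S(add(S(add(add(SSZ, Z), mul(Z, add(SSSZ, Z)))), mul(mul(SSZ, SZ), mul(SZ, Z))))))
  [16] S(S(S(S(add(add(add(SSZ, Z), mul(Z, add(SSSZ, Z))), mul(mul(SSZ, SZ), mul(SZ, Z)))))))
  [17] S(S(S(S(add(add(S(add(SZ, Z)), mul(Z, add(SSSZ, Z))), mul(mul(SSZ, SZ), mul(SZ, Z)))))))
  [18] S(S(S(S(add(S(add(add(SZ, Z), mul(Z, add(SSSZ, Z)))), mul(mul(SSZ, SZ), mul(SZ, Z)))))))
  [19] S(S(S(S(S(add(add(add(SZ, Z), mul(Z, add(SSSZ, Z))), mul(mul(SSZ, SZ), mul(SZ, Z))))))))
  [20] S(S(S(S(S(add(add(S(add(Z, Z)), mul(Z, add(SSSZ, Z))), mul(mul(SSZ, SZ), mul(SZ, Z))))))))
  [21] S(S(S(S(S(add(S(add(add(Z, Z), mul(Z, add(SSSZ, Z)))), mul(mul(SSZ, SZ), mul(SZ, Z))))))))
  [22] S(S(S(S(S(S(add(add(add(Z, Z), mul(Z, add(SSSZ, Z))), mul(mul(SSZ, SZ), mul(SZ, Z)))))))))
  [23] S(S(S(S(S(S(add(add(Z, mul(Z, add(SSSZ, Z))), mul(mul(SSZ, SZ), mul(SZ, Z)))))))))
  [24] S(S(S(S(S(S(add(mul(Z, add(SSSZ, Z)), mul(mul(SSZ, SZ), mul(SZ, Z)))))))))
  [25] S(S(S(S(S(S(add(Z, mul(mul(SSZ, SZ), mul(SZ, Z)))))))))
  [26] S(S(S(S(S(S(mul(mul(SSZ, SZ), mul(SZ, Z))))))))
  [27] S(S(S(S(S(S(mul(add(SZ, mul(SZ, SZ)), mul(SZ, Z))))))))
  [28] S(S(S(S(S(S(mul(S(add(Z, mul(SZ, SZ))), mul(SZ, Z))))))))
  [29] S(S(S(S(S(S(add(mul(SZ, Z), mul(add(Z, mul(SZ, SZ)), mul(SZ, Z)))))))))
  [30] S(S(S(S(S(S(add(add(Z, mul(Z, Z)), mul(add(Z, mul(SZ, SZ)), mul(SZ, Z)))))))))
  [31] S(S(S(S(S(S(add(mul(Z, Z), mul(add(Z, mul(SZ, SZ)), mul(SZ, Z)))))))))
  [32] S(S(S(S(S(S(add(Z, mul(add(Z, mul(SZ, SZ)), mul(SZ, Z)))))))))
  [33] S(S(S(S(S(S(mul(add(Z, mul(SZ, SZ)), mul(SZ, Z))))))))
  [34] S(S(S(S(S(S(mul(mul(SZ, SZ), mul(SZ, Z))))))))
  [35] S(S(S(S(S(S(mul(add(SZ, mul(Z, SZ)), mul(SZ, Z))))))))
  [36] S(S(S(S(S(S(mul(S(add(Z, mul(Z, SZ))), mul(SZ, Z))))))))
  [37] S(S(S(S(S(S(add(mul(SZ, Z), mul(add(Z, mul(Z, SZ)), mul(SZ, Z)))))))))
  [38] S(S(S(S(S(S(add(add(Z, mul(Z, Z)), mul(add(Z, mul(Z, SZ)), mul(SZ, Z)))))))))
  [39] S(S(S(S(S(S(add(mul(Z, Z), mul(add(Z, mul(Z, SZ)), mul(SZ, Z)))))))))
  [40] S(S(S(S(S(S(add(Z, mul(add(Z, mul(Z, SZ)), mul(SZ, Z)))))))))
  [41] S(S(S(S(S(S(mul(add(Z, mul(Z, SZ)), mul(SZ, Z))))))))
  [42] S(S(S(S(S(S(mul(mul(Z, SZ), mul(SZ, Z))))))))
  [43] S(S(S(S(S(S(mul(Z, mul(SZ, Z))))))))
  [44] S^6(Z)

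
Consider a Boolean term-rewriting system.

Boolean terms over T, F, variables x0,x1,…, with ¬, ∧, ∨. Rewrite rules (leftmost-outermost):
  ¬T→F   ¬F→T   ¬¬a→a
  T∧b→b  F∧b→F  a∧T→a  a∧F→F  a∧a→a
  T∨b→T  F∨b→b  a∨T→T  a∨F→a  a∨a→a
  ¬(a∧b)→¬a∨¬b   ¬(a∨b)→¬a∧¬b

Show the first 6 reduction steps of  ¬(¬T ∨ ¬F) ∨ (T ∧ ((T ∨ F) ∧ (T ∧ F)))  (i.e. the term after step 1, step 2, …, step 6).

  start: ¬(¬T ∨ ¬F) ∨ (T ∧ ((T ∨ F) ∧ (T ∧ F)))
  step 1: (¬¬T ∧ ¬¬F) ∨ (T ∧ ((T ∨ F) ∧ (T ∧ F)))
  step 2: (T ∧ ¬¬F) ∨ (T ∧ ((T ∨ F) ∧ (T ∧ F)))
  step 3: ¬¬F ∨ (T ∧ ((T ∨ F) ∧ (T ∧ F)))
  step 4: F ∨ (T ∧ ((T ∨ F) ∧ (T ∧ F)))
  step 5: T ∧ ((T ∨ F) ∧ (T ∧ F))
  step 6: (T ∨ F) ∧ (T ∧ F)

Answer: after 6 steps: (T ∨ F) ∧ (T ∧ F)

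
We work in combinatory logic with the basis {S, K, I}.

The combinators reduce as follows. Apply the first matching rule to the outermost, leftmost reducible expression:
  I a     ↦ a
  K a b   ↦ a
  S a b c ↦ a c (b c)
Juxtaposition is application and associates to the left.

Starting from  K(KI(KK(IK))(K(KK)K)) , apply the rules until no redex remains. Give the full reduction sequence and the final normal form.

Answer: normal form = K(KK)  (in 3 steps)

Reduction:
  start: K(KI(KK(IK))(K(KK)K))
  step 1: K(I(K(KK)K))
  step 2: K(K(KK)K)
  step 3: K(KK)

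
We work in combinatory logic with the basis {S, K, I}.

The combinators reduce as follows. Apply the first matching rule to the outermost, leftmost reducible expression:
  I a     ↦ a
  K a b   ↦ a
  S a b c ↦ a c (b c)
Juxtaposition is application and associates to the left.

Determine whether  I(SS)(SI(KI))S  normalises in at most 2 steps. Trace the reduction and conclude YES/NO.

  start: I(SS)(SI(KI))S
  step 1: SS(SI(KI))S
  step 2: SS(SI(KI)S)

Answer: NO — after 2 steps the term is SS(SI(KI)S), not yet normal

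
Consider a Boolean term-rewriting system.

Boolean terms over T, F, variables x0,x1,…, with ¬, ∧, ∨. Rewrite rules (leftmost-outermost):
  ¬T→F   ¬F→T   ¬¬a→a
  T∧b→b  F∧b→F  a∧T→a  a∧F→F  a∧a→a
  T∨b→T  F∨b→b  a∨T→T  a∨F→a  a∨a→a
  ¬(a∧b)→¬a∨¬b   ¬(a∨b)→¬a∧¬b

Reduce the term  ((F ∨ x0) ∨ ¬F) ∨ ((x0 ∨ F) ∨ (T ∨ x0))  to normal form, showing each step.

Answer: normal form = T  (in 4 steps)

Working:
  start: ((F ∨ x0) ∨ ¬F) ∨ ((x0 ∨ F) ∨ (T ∨ x0))
  →1  (x0 ∨ ¬F) ∨ ((x0 ∨ F) ∨ (T ∨ x0))
  →2  (x0 ∨ T) ∨ ((x0 ∨ F) ∨ (T ∨ x0))
  →3  T ∨ ((x0 ∨ F) ∨ (T ∨ x0))
  →4  T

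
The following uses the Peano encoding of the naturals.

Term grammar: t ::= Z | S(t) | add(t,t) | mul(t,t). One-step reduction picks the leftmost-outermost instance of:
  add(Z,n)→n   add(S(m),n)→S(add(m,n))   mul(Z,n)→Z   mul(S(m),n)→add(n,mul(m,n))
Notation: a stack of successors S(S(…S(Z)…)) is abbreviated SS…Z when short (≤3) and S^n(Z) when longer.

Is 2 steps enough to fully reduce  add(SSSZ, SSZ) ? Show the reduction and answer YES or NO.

  start: add(SSSZ, SSZ)
  step 1: S(add(SSZ, SSZ))
  step 2: S(S(add(SZ, SSZ)))

Answer: NO — after 2 steps the term is S(S(add(SZ, SSZ))), not yet normal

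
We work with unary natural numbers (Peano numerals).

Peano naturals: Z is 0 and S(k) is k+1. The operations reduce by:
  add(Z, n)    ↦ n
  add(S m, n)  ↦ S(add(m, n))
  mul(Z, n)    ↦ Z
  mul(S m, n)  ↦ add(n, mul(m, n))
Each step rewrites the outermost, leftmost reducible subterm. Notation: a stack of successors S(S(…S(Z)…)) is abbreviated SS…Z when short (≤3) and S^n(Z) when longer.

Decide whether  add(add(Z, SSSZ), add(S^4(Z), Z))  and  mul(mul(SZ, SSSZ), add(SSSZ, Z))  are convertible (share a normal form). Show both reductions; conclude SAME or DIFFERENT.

Term A:
  start: add(add(Z, SSSZ), add(S^4(Z), Z))
  [1] add(SSSZ, add(S^4(Z), Z))
  [2] S(add(SSZ, add(S^4(Z), Z)))
  [3] S(S(add(SZ, add(S^4(Z), Z))))
  [4] S(S(S(add(Z, add(S^4(Z), Z)))))
  [5] S(S(S(add(S^4(Z), Z))))
  [6] S(S(S(S(add(SSSZ, Z)))))
  [7] S(S(S(S(S(add(SSZ, Z))))))
  [8] S(S(S(S(S(S(add(SZ, Z)))))))
  [9] S(S(S(S(S(S(S(add(Z, Z))))))))
  [10] S^7(Z)

Term B:
  start: mul(mul(SZ, SSSZ), add(SSSZ, Z))
  [1] mul(add(SSSZ, mul(Z, SSSZ)), add(SSSZ, Z))
  [2] mul(S(add(SSZ, mul(Z, SSSZ))), add(SSSZ, Z))
  [3] add(add(SSSZ, Z), mul(add(SSZ, mul(Z, SSSZ)), add(SSSZ, Z)))
  [4] add(S(add(SSZ, Z)), mul(add(SSZ, mul(Z, SSSZ)), add(SSSZ, Z)))
  [5] S(add(add(SSZ, Z), mul(add(SSZ, mul(Z, SSSZ)), add(SSSZ, Z))))
  [6] S(add(S(add(SZ, Z)), mul(add(SSZ, mul(Z, SSSZ)), add(SSSZ, Z))))
  [7] S(S(add(add(SZ, Z), mul(add(SSZ, mul(Z, SSSZ)), add(SSSZ, Z)))))
  [8] S(S(add(S(add(Z, Z)), mul(add(SSZ, mul(Z, SSSZ)), add(SSSZ, Z)))))
  [9] S(S(S(add(add(Z, Z), mul(add(SSZ, mul(Z, SSSZ)), add(SSSZ, Z))))))
  [10] S(S(S(add(Z, mul(add(SSZ, mul(Z, SSSZ)), add(SSSZ, Z))))))
  [11] S(S(S(mul(add(SSZ, mul(Z, SSSZ)), add(SSSZ, Z)))))
  [12] S(S(S(mul(S(add(SZ, mul(Z, SSSZ))), add(SSSZ, Z)))))
  [13] S(S(S(add(add(SSSZ, Z), mul(add(SZ, mul(Z, SSSZ)), add(SSSZ, Z))))))
  [14] S(S(S(add(S(add(SSZ, Z)), mul(add(SZ, mul(Z, SSSZ)), add(SSSZ, Z))))))
  [15] S(S(S(S(add(add(SSZ, Z), mul(add(SZ, mul(Z, SSSZ)), add(SSSZ, Z)))))))
  [16] S(S(S(S(add(S(add(SZ, Z)), mul(add(SZ, mul(Z, SSSZ)), add(SSSZ, Z)))))))
  [17] S(S(S(S(S(add(add(SZ, Z), mul(add(SZ, mul(Z, SSSZ)), add(SSSZ, Z))))))))
  [18] S(S(S(S(S(add(S(add(Z, Z)), mul(add(SZ, mul(Z, SSSZ)), add(SSSZ, Z))))))))
  [19] S(S(S(S(S(S(add(add(Z, Z), mul(add(SZ, mul(Z, SSSZ)), add(SSSZ, Z)))))))))
  [20] S(S(S(S(S(S(add(Z, mul(add(SZ, mul(Z, SSSZ)), add(SSSZ, Z)))))))))
  [21] S(S(S(S(S(S(mul(add(SZ, mul(Z, SSSZ)), add(SSSZ, Z))))))))
  [22] S(S(S(S(S(S(mul(S(add(Z, mul(Z, SSSZ))), add(SSSZ, Z))))))))
  [23] S(S(S(S(S(S(add(add(SSSZ, Z), mul(add(Z, mul(Z, SSSZ)), add(SSSZ, Z)))))))))
  [24] S(S(S(S(S(S(add(S(add(SSZ, Z)), mul(add(Z, mul(Z, SSSZ)), add(SSSZ, Z)))))))))
  [25] S(S(S(S(S(S(S(add(add(SSZ, Z), mul(add(Z, mul(Z, SSSZ)), add(SSSZ, Z))))))))))
  [26] S(S(S(S(S(S(S(add(S(add(SZ, Z)), mul(add(Z, mul(Z, SSSZ)), add(SSSZ, Z))))))))))
  [27] S(S(S(S(S(S(S(S(add(add(SZ, Z), mul(add(Z, mul(Z, SSSZ)), add(SSSZ, Z)))))))))))
  [28] S(S(S(S(S(S(S(S(add(S(add(Z, Z)), mul(add(Z, mul(Z, SSSZ)), add(SSSZ, Z)))))))))))
  [29] S(S(S(S(S(S(S(S(S(add(add(Z, Z), mul(add(Z, mul(Z, SSSZ)), add(SSSZ, Z))))))))))))
  [30] S(S(S(S(S(S(S(S(S(add(Z, mul(add(Z, mul(Z, SSSZ)), add(SSSZ, Z))))))))))))
  [31] S(S(S(S(S(S(S(S(S(mul(add(Z, mul(Z, SSSZ)), add(SSSZ, Z)))))))))))
  [32] S(S(S(S(S(S(S(S(S(mul(mul(Z, SSSZ), add(SSSZ, Z)))))))))))
  [33] S(S(S(S(S(S(S(S(S(mul(Z, add(SSSZ, Z)))))))))))
  [34] S^9(Z)

Answer: DIFFERENT — A ⇓ S^7(Z), B ⇓ S^9(Z)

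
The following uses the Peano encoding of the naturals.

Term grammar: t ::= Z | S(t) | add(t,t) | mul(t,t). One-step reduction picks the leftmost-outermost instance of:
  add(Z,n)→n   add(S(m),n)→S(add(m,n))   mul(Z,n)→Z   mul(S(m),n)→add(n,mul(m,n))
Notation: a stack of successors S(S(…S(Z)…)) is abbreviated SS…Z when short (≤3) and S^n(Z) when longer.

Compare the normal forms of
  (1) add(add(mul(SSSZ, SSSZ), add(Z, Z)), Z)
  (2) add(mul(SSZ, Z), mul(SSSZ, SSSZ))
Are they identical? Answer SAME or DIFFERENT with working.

Term A:
  start: add(add(mul(SSSZ, SSSZ), add(Z, Z)), Z)
  [1] add(add(add(SSSZ, mul(SSZ, SSSZ)), add(Z, Z)), Z)
  [2] add(add(S(add(SSZ, mul(SSZ, SSSZ))), add(Z, Z)), Z)
  [3] add(S(add(add(SSZ, mul(SSZ, SSSZ)), add(Z, Z))), Z)
  [4] S(add(add(add(SSZ, mul(SSZ, SSSZ)), add(Z, Z)), Z))
  [5] S(add(add(S(add(SZ, mul(SSZ, SSSZ))), add(Z, Z)), Z))
  [6] S(add(S(add(add(SZ, mul(SSZ, SSSZ)), add(Z, Z))), Z))
  [7] S(S(add(add(add(SZ, mul(SSZ, SSSZ)), add(Z, Z)), Z)))
  [8] S(S(add(add(S(add(Z, mul(SSZ, SSSZ))), add(Z, Z)), Z)))
  [9] S(S(add(S(add(add(Z, mul(SSZ, SSSZ)), add(Z, Z))), Z)))
  [10] S(S(S(add(add(add(Z, mul(SSZ, SSSZ)), add(Z, Z)), Z))))
  [11] S(S(S(add(add(mul(SSZ, SSSZ), add(Z, Z)), Z))))
  [12] S(S(S(add(add(add(SSSZ, mul(SZ, SSSZ)), add(Z, Z)), Z))))
  [13] S(S(S(add(add(S(add(SSZ, mul(SZ, SSSZ))), add(Z, Z)), Z))))
  [14] S(S(S(add(S(add(add(SSZ, mul(SZ, SSSZ)), add(Z, Z))), Z))))
  [15] S(S(S(S(add(add(add(SSZ, mul(SZ, SSSZ)), add(Z, Z)), Z)))))
  [16] S(S(S(S(add(add(S(add(SZ, mul(SZ, SSSZ))), add(Z, Z)), Z)))))
  [17] S(S(S(S(add(S(add(add(SZ, mul(SZ, SSSZ)), add(Z, Z))), Z)))))
  [18] S(S(S(S(S(add(add(add(SZ, mul(SZ, SSSZ)), add(Z, Z)), Z))))))
  [19] S(S(S(S(S(add(add(S(add(Z, mul(SZ, SSSZ))), add(Z, Z)), Z))))))
  [20] S(S(S(S(S(add(S(add(add(Z, mul(SZ, SSSZ)), add(Z, Z))), Z))))))
  [21] S(S(S(S(S(S(add(add(add(Z, mul(SZ, SSSZ)), add(Z, Z)), Z)))))))
  [22] S(S(S(S(S(S(add(add(mul(SZ, SSSZ), add(Z, Z)), Z)))))))
  [23] S(S(S(S(S(S(add(add(add(SSSZ, mul(Z, SSSZ)), add(Z, Z)), Z)))))))
  [24] S(S(S(S(S(S(add(add(S(add(SSZ, mul(Z, SSSZ))), add(Z, Z)), Z)))))))
  [25] S(S(S(S(S(S(add(S(add(add(SSZ, mul(Z, SSSZ)), add(Z, Z))), Z)))))))
  [26] S(S(S(S(S(S(S(add(add(add(SSZ, mul(Z, SSSZ)), add(Z, Z)), Z))))))))
  [27] S(S(S(S(S(S(S(add(add(S(add(SZ, mul(Z, SSSZ))), add(Z, Z)), Z))))))))
  [28] S(S(S(S(S(S(S(add(S(add(add(SZ, mul(Z, SSSZ)), add(Z, Z))), Z))))))))
  [29] S(S(S(S(S(S(S(S(add(add(add(SZ, mul(Z, SSSZ)), add(Z, Z)), Z)))))))))
  [30] S(S(S(S(S(S(S(S(add(add(S(add(Z, mul(Z, SSSZ))), add(Z, Z)), Z)))))))))
  [31] S(S(S(S(S(S(S(S(add(S(add(add(Z, mul(Z, SSSZ)), add(Z, Z))), Z)))))))))
  [32] S(S(S(S(S(S(S(S(S(add(add(add(Z, mul(Z, SSSZ)), add(Z, Z)), Z))))))))))
  [33] S(S(S(S(S(S(S(S(S(add(add(mul(Z, SSSZ), add(Z, Z)), Z))))))))))
  [34] S(S(S(S(S(S(S(S(S(add(add(Z, add(Z, Z)), Z))))))))))
  [35] S(S(S(S(S(S(S(S(S(add(add(Z, Z), Z))))))))))
  [36] S(S(S(S(S(S(S(S(S(add(Z, Z))))))))))
  [37] S^9(Z)

Term B:
  start: add(mul(SSZ, Z), mul(SSSZ, SSSZ))
  [1] add(add(Z, mul(SZ, Z)), mul(SSSZ, SSSZ))
  [2] add(mul(SZ, Z), mul(SSSZ, SSSZ))
  [3] add(add(Z, mul(Z, Z)), mul(SSSZ, SSSZ))
  [4] add(mul(Z, Z), mul(SSSZ, SSSZ))
  [5] add(Z, mul(SSSZ, SSSZ))
  [6] mul(SSSZ, SSSZ)
  [7] add(SSSZ, mul(SSZ, SSSZ))
  [8] S(add(SSZ, mul(SSZ, SSSZ)))
  [9] S(S(add(SZ, mul(SSZ, SSSZ))))
  [10] S(S(S(add(Z, mul(SSZ, SSSZ)))))
  [11] S(S(S(mul(SSZ, SSSZ))))
  [12] S(S(S(add(SSSZ, mul(SZ, SSSZ)))))
  [13] S(S(S(S(add(SSZ, mul(SZ, SSSZ))))))
  [14] S(S(S(S(S(add(SZ, mul(SZ, SSSZ)))))))
  [15] S(S(S(S(S(S(add(Z, mul(SZ, SSSZ))))))))
  [16] S(S(S(S(S(S(mul(SZ, SSSZ)))))))
  [17] S(S(S(S(S(S(add(SSSZ, mul(Z, SSSZ))))))))
  [18] S(S(S(S(S(S(S(add(SSZ, mul(Z, SSSZ)))))))))
  [19] S(S(S(S(S(S(S(S(add(SZ, mul(Z, SSSZ))))))))))
  [20] S(S(S(S(S(S(S(S(S(add(Z, mul(Z, SSSZ)))))))))))
  [21] S(S(S(S(S(S(S(S(S(mul(Z, SSSZ))))))))))
  [22] S^9(Z)

Answer: SAME — A ⇓ S^9(Z), B ⇓ S^9(Z)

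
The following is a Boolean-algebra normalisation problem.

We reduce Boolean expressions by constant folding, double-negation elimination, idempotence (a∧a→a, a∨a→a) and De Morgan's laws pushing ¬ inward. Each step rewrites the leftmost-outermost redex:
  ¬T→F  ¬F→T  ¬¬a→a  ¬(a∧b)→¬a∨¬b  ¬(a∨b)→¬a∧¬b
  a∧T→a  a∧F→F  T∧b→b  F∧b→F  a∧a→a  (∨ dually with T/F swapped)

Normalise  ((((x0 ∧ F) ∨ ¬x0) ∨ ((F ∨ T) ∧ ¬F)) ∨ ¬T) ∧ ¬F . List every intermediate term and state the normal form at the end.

Answer: normal form = T  (in 9 steps)

Working:
  start: ((((x0 ∧ F) ∨ ¬x0) ∨ ((F ∨ T) ∧ ¬F)) ∨ ¬T) ∧ ¬F
  [1] (((F ∨ ¬x0) ∨ ((F ∨ T) ∧ ¬F)) ∨ ¬T) ∧ ¬F
  [2] ((¬x0 ∨ ((F ∨ T) ∧ ¬F)) ∨ ¬T) ∧ ¬F
  [3] ((¬x0 ∨ (T ∧ ¬F)) ∨ ¬T) ∧ ¬F
  [4] ((¬x0 ∨ ¬F) ∨ ¬T) ∧ ¬F
  [5] ((¬x0 ∨ T) ∨ ¬T) ∧ ¬F
  [6] (T ∨ ¬T) ∧ ¬F
  [7] T ∧ ¬F
  [8] ¬F
  [9] T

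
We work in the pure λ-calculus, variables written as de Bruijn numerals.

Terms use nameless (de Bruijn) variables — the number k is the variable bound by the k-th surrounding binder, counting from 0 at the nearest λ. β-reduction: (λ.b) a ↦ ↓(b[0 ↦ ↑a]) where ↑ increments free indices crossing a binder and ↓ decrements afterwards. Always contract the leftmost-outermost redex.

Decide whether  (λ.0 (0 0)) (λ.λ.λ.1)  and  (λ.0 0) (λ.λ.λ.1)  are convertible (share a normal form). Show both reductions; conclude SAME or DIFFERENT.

Answer: SAME — A ⇓ λ.λ.1, B ⇓ λ.λ.1

Derivation:
Term A:
  start: (λ.0 (0 0)) (λ.λ.λ.1)
  →1  (λ.λ.λ.1) ((λ.λ.λ.1) (λ.λ.λ.1))
  →2  λ.λ.1

Term B:
  start: (λ.0 0) (λ.λ.λ.1)
  →1  (λ.λ.λ.1) (λ.λ.λ.1)
  →2  λ.λ.1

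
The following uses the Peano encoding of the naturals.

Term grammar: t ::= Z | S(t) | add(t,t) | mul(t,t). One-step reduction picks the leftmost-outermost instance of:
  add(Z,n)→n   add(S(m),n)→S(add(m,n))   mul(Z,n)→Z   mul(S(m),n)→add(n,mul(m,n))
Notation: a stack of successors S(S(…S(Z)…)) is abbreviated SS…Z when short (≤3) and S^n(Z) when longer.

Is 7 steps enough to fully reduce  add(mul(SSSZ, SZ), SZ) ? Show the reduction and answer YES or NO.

Answer: NO — after 7 steps the term is S(S(add(add(Z, mul(SZ, SZ)), SZ))), not yet normal

Derivation:
  start: add(mul(SSSZ, SZ), SZ)
  →1  add(add(SZ, mul(SSZ, SZ)), SZ)
  →2  add(S(add(Z, mul(SSZ, SZ))), SZ)
  →3  S(add(add(Z, mul(SSZ, SZ)), SZ))
  →4  S(add(mul(SSZ, SZ), SZ))
  →5  S(add(add(SZ, mul(SZ, SZ)), SZ))
  →6  S(add(S(add(Z, mul(SZ, SZ))), SZ))
  →7  S(S(add(add(Z, mul(SZ, SZ)), SZ)))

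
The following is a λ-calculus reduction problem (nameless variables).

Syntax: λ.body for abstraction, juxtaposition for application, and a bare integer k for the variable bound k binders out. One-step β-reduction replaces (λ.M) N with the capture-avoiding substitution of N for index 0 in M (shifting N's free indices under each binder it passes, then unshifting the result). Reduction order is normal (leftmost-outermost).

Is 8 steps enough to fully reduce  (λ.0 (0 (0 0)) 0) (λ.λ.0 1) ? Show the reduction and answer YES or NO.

Answer: YES — reaches normal form λ.0 (λ.0 (λ.0 (λ.λ.0 1))) in 6 ≤ 8 steps

Derivation:
  start: (λ.0 (0 (0 0)) 0) (λ.λ.0 1)
  →1  (λ.λ.0 1) ((λ.λ.0 1) ((λ.λ.0 1) (λ.λ.0 1))) (λ.λ.0 1)
  →2  (λ.0 ((λ.λ.0 1) ((λ.λ.0 1) (λ.λ.0 1)))) (λ.λ.0 1)
  →3  (λ.λ.0 1) ((λ.λ.0 1) ((λ.λ.0 1) (λ.λ.0 1)))
  →4  λ.0 ((λ.λ.0 1) ((λ.λ.0 1) (λ.λ.0 1)))
  →5  λ.0 (λ.0 ((λ.λ.0 1) (λ.λ.0 1)))
  →6  λ.0 (λ.0 (λ.0 (λ.λ.0 1)))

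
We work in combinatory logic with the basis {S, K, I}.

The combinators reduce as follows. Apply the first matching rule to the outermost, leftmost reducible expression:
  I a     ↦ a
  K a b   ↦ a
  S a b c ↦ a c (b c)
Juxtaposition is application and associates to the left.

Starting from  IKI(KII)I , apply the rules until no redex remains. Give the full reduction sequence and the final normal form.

Answer: normal form = I  (in 3 steps)

Reduction:
  start: IKI(KII)I
  →1  KI(KII)I
  →2  II
  →3  I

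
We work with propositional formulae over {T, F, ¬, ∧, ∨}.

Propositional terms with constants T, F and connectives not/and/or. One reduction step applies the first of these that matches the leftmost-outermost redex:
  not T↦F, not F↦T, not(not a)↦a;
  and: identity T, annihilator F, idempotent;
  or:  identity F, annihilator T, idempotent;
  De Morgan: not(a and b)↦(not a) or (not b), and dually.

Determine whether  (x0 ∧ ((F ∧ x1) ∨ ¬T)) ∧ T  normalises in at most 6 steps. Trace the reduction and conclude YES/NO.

  start: (x0 ∧ ((F ∧ x1) ∨ ¬T)) ∧ T
  [1] x0 ∧ ((F ∧ x1) ∨ ¬T)
  [2] x0 ∧ (F ∨ ¬T)
  [3] x0 ∧ ¬T
  [4] x0 ∧ F
  [5] F

Answer: YES — reaches normal form F in 5 ≤ 6 steps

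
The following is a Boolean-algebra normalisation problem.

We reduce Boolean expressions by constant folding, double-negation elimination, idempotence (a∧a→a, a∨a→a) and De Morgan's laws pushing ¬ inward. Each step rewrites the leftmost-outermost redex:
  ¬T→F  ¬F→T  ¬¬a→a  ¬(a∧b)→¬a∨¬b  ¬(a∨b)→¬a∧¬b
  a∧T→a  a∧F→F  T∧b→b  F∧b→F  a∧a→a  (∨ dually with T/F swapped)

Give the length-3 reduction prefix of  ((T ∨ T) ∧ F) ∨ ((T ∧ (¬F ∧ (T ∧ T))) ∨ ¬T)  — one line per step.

Answer: after 3 steps: (¬F ∧ (T ∧ T)) ∨ ¬T

Reduction:
  start: ((T ∨ T) ∧ F) ∨ ((T ∧ (¬F ∧ (T ∧ T))) ∨ ¬T)
  →1  F ∨ ((T ∧ (¬F ∧ (T ∧ T))) ∨ ¬T)
  →2  (T ∧ (¬F ∧ (T ∧ T))) ∨ ¬T
  →3  (¬F ∧ (T ∧ T)) ∨ ¬T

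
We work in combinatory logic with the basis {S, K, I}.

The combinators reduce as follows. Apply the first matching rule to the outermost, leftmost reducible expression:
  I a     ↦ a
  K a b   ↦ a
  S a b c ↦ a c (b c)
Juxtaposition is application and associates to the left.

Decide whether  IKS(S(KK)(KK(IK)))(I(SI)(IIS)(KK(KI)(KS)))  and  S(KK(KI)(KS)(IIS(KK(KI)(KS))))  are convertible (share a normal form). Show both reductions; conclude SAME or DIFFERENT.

Answer: SAME — A ⇓ S(KS), B ⇓ S(KS)

Derivation:
Term A:
  start: IKS(S(KK)(KK(IK)))(I(SI)(IIS)(KK(KI)(KS)))
  →1  KS(S(KK)(KK(IK)))(I(SI)(IIS)(KK(KI)(KS)))
  →2  S(I(SI)(IIS)(KK(KI)(KS)))
  →3  S(SI(IIS)(KK(KI)(KS)))
  →4  S(I(KK(KI)(KS))(IIS(KK(KI)(KS))))
  →5  S(KK(KI)(KS)(IIS(KK(KI)(KS))))
  →6  S(K(KS)(IIS(KK(KI)(KS))))
  →7  S(KS)

Term B:
  start: S(KK(KI)(KS)(IIS(KK(KI)(KS))))
  →1  S(K(KS)(IIS(KK(KI)(KS))))
  →2  S(KS)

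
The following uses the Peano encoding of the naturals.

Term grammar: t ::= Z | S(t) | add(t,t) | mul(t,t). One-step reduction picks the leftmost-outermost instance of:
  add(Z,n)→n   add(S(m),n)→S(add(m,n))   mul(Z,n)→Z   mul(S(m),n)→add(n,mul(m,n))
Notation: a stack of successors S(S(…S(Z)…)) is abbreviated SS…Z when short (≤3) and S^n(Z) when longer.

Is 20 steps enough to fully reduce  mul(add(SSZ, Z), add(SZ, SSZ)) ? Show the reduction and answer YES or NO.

  start: mul(add(SSZ, Z), add(SZ, SSZ))
  [1] mul(S(add(SZ, Z)), add(SZ, SSZ))
  [2] add(add(SZ, SSZ), mul(add(SZ, Z), add(SZ, SSZ)))
  [3] add(S(add(Z, SSZ)), mul(add(SZ, Z), add(SZ, SSZ)))
  [4] S(add(add(Z, SSZ), mul(add(SZ, Z), add(SZ, SSZ))))
  [5] S(add(SSZ, mul(add(SZ, Z), add(SZ, SSZ))))
  [6] S(S(add(SZ, mul(add(SZ, Z), add(SZ, SSZ)))))
  [7] S(S(S(add(Z, mul(add(SZ, Z), add(SZ, SSZ))))))
  [8] S(S(S(mul(add(SZ, Z), add(SZ, SSZ)))))
  [9] S(S(S(mul(S(add(Z, Z)), add(SZ, SSZ)))))
  [10] S(S(S(add(add(SZ, SSZ), mul(add(Z, Z), add(SZ, SSZ))))))
  [11] S(S(S(add(S(add(Z, SSZ)), mul(add(Z, Z), add(SZ, SSZ))))))
  [12] S(S(S(S(add(add(Z, SSZ), mul(add(Z, Z), add(SZ, SSZ)))))))
  [13] S(S(S(S(add(SSZ, mul(add(Z, Z), add(SZ, SSZ)))))))
  [14] S(S(S(S(S(add(SZ, mul(add(Z, Z), add(SZ, SSZ))))))))
  [15] S(S(S(S(S(S(add(Z, mul(add(Z, Z), add(SZ, SSZ)))))))))
  [16] S(S(S(S(S(S(mul(add(Z, Z), add(SZ, SSZ))))))))
  [17] S(S(S(S(S(S(mul(Z, add(SZ, SSZ))))))))
  [18] S^6(Z)

Answer: YES — reaches normal form S^6(Z) in 18 ≤ 20 steps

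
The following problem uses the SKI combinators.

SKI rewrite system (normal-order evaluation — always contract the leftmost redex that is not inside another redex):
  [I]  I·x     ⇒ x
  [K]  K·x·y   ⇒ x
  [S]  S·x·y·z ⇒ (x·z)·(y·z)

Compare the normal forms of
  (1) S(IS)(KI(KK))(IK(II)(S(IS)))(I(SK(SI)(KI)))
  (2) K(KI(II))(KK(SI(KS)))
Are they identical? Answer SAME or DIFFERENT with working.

Term A:
  start: S(IS)(KI(KK))(IK(II)(S(IS)))(I(SK(SI)(KI)))
  →1  IS(IK(II)(S(IS)))(KI(KK)(IK(II)(S(IS))))(I(SK(SI)(KI)))
  →2  S(IK(II)(S(IS)))(KI(KK)(IK(II)(S(IS))))(I(SK(SI)(KI)))
  →3  IK(II)(S(IS))(I(SK(SI)(KI)))(KI(KK)(IK(II)(S(IS)))(I(SK(SI)(KI))))
  →4  K(II)(S(IS))(I(SK(SI)(KI)))(KI(KK)(IK(II)(S(IS)))(I(SK(SI)(KI))))
  →5  II(I(SK(SI)(KI)))(KI(KK)(IK(II)(S(IS)))(I(SK(SI)(KI))))
  →6  I(I(SK(SI)(KI)))(KI(KK)(IK(II)(S(IS)))(I(SK(SI)(KI))))
  →7  I(SK(SI)(KI))(KI(KK)(IK(II)(S(IS)))(I(SK(SI)(KI))))
  →8  SK(SI)(KI)(KI(KK)(IK(II)(S(IS)))(I(SK(SI)(KI))))
  →9  K(KI)(SI(KI))(KI(KK)(IK(II)(S(IS)))(I(SK(SI)(KI))))
  →10  KI(KI(KK)(IK(II)(S(IS)))(I(SK(SI)(KI))))
  →11  I

Term B:
  start: K(KI(II))(KK(SI(KS)))
  →1  KI(II)
  →2  I

Answer: SAME — A ⇓ I, B ⇓ I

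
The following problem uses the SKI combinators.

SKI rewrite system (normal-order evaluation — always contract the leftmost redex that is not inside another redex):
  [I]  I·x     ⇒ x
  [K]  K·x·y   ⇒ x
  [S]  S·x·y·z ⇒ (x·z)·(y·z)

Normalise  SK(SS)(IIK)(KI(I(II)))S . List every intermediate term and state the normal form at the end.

  start: SK(SS)(IIK)(KI(I(II)))S
  step 1: K(IIK)(SS(IIK))(KI(I(II)))S
  step 2: IIK(KI(I(II)))S
  step 3: IK(KI(I(II)))S
  step 4: K(KI(I(II)))S
  step 5: KI(I(II))
  step 6: I

Answer: normal form = I  (in 6 steps)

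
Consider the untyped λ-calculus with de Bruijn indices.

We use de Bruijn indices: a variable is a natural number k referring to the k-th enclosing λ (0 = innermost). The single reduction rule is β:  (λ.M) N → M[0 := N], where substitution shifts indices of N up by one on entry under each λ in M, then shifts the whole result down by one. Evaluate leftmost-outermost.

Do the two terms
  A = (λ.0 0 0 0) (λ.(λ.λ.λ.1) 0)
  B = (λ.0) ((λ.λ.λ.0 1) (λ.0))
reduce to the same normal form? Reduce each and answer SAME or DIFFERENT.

Term A:
  start: (λ.0 0 0 0) (λ.(λ.λ.λ.1) 0)
  step 1: (λ.(λ.λ.λ.1) 0) (λ.(λ.λ.λ.1) 0) (λ.(λ.λ.λ.1) 0) (λ.(λ.λ.λ.1) 0)
  step 2: (λ.λ.λ.1) (λ.(λ.λ.λ.1) 0) (λ.(λ.λ.λ.1) 0) (λ.(λ.λ.λ.1) 0)
  step 3: (λ.λ.1) (λ.(λ.λ.λ.1) 0) (λ.(λ.λ.λ.1) 0)
  step 4: (λ.λ.(λ.λ.λ.1) 0) (λ.(λ.λ.λ.1) 0)
  step 5: λ.(λ.λ.λ.1) 0
  step 6: λ.λ.λ.1

Term B:
  start: (λ.0) ((λ.λ.λ.0 1) (λ.0))
  step 1: (λ.λ.λ.0 1) (λ.0)
  step 2: λ.λ.0 1

Answer: DIFFERENT — A ⇓ λ.λ.λ.1, B ⇓ λ.λ.0 1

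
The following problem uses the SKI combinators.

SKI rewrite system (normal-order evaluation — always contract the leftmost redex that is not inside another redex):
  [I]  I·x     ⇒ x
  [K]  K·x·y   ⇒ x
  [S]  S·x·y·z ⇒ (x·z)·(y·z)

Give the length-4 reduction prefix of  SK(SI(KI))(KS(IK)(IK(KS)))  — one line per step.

  start: SK(SI(KI))(KS(IK)(IK(KS)))
  →1  K(KS(IK)(IK(KS)))(SI(KI)(KS(IK)(IK(KS))))
  →2  KS(IK)(IK(KS))
  →3  S(IK(KS))
  →4  S(K(KS))

Answer: after 4 steps: S(K(KS))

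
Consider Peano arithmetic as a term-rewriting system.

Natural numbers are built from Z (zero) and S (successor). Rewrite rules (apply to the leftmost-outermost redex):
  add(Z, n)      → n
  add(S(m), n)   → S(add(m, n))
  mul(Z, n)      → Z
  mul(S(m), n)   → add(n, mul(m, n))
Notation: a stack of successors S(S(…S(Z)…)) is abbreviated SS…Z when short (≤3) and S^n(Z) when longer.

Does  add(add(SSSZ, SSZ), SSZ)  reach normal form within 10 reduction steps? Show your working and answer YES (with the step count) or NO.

  start: add(add(SSSZ, SSZ), SSZ)
  step 1: add(S(add(SSZ, SSZ)), SSZ)
  step 2: S(add(add(SSZ, SSZ), SSZ))
  step 3: S(add(S(add(SZ, SSZ)), SSZ))
  step 4: S(S(add(add(SZ, SSZ), SSZ)))
  step 5: S(S(add(S(add(Z, SSZ)), SSZ)))
  step 6: S(S(S(add(add(Z, SSZ), SSZ))))
  step 7: S(S(S(add(SSZ, SSZ))))
  step 8: S(S(S(S(add(SZ, SSZ)))))
  step 9: S(S(S(S(S(add(Z, SSZ))))))
  step 10: S^7(Z)

Answer: YES — reaches normal form S^7(Z) in 10 ≤ 10 steps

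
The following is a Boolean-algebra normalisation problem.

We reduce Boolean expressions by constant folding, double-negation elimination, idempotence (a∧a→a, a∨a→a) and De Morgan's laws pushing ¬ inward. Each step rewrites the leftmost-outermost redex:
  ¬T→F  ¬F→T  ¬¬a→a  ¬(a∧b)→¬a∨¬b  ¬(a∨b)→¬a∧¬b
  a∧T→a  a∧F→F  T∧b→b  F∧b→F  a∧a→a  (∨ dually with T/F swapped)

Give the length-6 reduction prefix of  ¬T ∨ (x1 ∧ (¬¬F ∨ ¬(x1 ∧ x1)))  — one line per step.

  start: ¬T ∨ (x1 ∧ (¬¬F ∨ ¬(x1 ∧ x1)))
  [1] F ∨ (x1 ∧ (¬¬F ∨ ¬(x1 ∧ x1)))
  [2] x1 ∧ (¬¬F ∨ ¬(x1 ∧ x1))
  [3] x1 ∧ (F ∨ ¬(x1 ∧ x1))
  [4] x1 ∧ ¬(x1 ∧ x1)
  [5] x1 ∧ (¬x1 ∨ ¬x1)
  [6] x1 ∧ ¬x1

Answer: after 6 steps: x1 ∧ ¬x1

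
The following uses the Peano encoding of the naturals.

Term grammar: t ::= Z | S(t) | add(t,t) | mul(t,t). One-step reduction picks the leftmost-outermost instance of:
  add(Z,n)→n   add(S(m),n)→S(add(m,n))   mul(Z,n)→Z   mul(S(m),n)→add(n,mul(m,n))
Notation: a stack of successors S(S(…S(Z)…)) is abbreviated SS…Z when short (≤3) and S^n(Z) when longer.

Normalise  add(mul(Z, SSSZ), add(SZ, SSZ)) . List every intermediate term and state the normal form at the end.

  start: add(mul(Z, SSSZ), add(SZ, SSZ))
  →1  add(Z, add(SZ, SSZ))
  →2  add(SZ, SSZ)
  →3  S(add(Z, SSZ))
  →4  SSSZ

Answer: normal form = SSSZ  (in 4 steps)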